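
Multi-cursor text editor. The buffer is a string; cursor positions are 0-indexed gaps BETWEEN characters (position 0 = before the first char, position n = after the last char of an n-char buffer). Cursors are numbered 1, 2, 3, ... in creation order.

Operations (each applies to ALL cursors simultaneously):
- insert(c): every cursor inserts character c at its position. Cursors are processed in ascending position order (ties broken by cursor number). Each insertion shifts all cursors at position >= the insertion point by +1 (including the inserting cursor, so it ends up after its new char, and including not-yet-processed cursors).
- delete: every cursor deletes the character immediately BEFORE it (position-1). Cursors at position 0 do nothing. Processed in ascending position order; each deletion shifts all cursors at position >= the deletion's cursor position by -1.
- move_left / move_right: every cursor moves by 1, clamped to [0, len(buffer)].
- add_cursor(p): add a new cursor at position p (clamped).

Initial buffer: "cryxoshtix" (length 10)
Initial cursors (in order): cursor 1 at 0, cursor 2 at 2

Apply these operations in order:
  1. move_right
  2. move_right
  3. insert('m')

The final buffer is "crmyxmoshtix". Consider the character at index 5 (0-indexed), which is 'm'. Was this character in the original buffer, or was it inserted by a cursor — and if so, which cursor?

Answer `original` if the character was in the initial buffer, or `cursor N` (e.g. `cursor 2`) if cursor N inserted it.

After op 1 (move_right): buffer="cryxoshtix" (len 10), cursors c1@1 c2@3, authorship ..........
After op 2 (move_right): buffer="cryxoshtix" (len 10), cursors c1@2 c2@4, authorship ..........
After op 3 (insert('m')): buffer="crmyxmoshtix" (len 12), cursors c1@3 c2@6, authorship ..1..2......
Authorship (.=original, N=cursor N): . . 1 . . 2 . . . . . .
Index 5: author = 2

Answer: cursor 2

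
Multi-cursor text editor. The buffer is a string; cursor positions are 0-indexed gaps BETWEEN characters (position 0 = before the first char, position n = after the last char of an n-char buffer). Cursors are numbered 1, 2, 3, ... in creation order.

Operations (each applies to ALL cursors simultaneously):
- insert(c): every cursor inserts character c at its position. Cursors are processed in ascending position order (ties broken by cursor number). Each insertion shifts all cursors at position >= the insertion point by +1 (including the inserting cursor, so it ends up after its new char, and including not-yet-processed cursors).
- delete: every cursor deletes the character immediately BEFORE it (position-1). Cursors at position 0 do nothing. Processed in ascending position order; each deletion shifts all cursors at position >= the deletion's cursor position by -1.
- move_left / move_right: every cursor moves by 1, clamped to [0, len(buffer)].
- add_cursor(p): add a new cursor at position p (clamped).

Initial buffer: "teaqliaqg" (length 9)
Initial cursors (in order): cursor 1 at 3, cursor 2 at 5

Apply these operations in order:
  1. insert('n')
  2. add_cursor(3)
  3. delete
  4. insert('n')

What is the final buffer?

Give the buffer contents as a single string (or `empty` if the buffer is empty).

After op 1 (insert('n')): buffer="teanqlniaqg" (len 11), cursors c1@4 c2@7, authorship ...1..2....
After op 2 (add_cursor(3)): buffer="teanqlniaqg" (len 11), cursors c3@3 c1@4 c2@7, authorship ...1..2....
After op 3 (delete): buffer="teqliaqg" (len 8), cursors c1@2 c3@2 c2@4, authorship ........
After op 4 (insert('n')): buffer="tennqlniaqg" (len 11), cursors c1@4 c3@4 c2@7, authorship ..13..2....

Answer: tennqlniaqg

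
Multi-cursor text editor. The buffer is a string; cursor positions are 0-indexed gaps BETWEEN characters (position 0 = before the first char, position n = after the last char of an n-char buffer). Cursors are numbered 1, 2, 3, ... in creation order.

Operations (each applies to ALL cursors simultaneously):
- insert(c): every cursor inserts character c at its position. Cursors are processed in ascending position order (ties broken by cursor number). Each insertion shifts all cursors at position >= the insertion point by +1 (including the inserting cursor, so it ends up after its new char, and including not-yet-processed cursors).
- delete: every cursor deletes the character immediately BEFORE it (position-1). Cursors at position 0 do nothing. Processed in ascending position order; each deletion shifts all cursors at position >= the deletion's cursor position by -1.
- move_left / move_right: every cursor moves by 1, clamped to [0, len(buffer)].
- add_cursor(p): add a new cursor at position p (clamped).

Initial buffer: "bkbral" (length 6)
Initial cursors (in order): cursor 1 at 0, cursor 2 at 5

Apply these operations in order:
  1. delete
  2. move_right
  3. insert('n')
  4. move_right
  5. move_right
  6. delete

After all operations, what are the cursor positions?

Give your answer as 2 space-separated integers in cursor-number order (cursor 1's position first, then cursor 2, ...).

Answer: 3 5

Derivation:
After op 1 (delete): buffer="bkbrl" (len 5), cursors c1@0 c2@4, authorship .....
After op 2 (move_right): buffer="bkbrl" (len 5), cursors c1@1 c2@5, authorship .....
After op 3 (insert('n')): buffer="bnkbrln" (len 7), cursors c1@2 c2@7, authorship .1....2
After op 4 (move_right): buffer="bnkbrln" (len 7), cursors c1@3 c2@7, authorship .1....2
After op 5 (move_right): buffer="bnkbrln" (len 7), cursors c1@4 c2@7, authorship .1....2
After op 6 (delete): buffer="bnkrl" (len 5), cursors c1@3 c2@5, authorship .1...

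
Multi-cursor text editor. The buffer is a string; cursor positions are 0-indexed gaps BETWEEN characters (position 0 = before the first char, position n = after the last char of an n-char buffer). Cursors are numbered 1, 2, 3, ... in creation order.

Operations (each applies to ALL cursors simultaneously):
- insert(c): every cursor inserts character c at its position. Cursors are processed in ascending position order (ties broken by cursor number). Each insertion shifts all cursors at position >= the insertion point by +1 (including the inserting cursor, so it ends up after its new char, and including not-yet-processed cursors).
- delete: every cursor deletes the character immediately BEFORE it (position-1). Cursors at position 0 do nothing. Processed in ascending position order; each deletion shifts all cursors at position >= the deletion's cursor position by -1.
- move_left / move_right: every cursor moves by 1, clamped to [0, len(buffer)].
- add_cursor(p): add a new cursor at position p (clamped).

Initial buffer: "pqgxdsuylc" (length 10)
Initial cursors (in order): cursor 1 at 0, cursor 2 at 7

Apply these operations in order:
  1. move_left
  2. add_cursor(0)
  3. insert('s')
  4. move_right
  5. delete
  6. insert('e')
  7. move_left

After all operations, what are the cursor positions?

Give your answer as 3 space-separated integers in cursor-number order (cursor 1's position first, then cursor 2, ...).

After op 1 (move_left): buffer="pqgxdsuylc" (len 10), cursors c1@0 c2@6, authorship ..........
After op 2 (add_cursor(0)): buffer="pqgxdsuylc" (len 10), cursors c1@0 c3@0 c2@6, authorship ..........
After op 3 (insert('s')): buffer="sspqgxdssuylc" (len 13), cursors c1@2 c3@2 c2@9, authorship 13......2....
After op 4 (move_right): buffer="sspqgxdssuylc" (len 13), cursors c1@3 c3@3 c2@10, authorship 13......2....
After op 5 (delete): buffer="sqgxdssylc" (len 10), cursors c1@1 c3@1 c2@7, authorship 1.....2...
After op 6 (insert('e')): buffer="seeqgxdsseylc" (len 13), cursors c1@3 c3@3 c2@10, authorship 113.....22...
After op 7 (move_left): buffer="seeqgxdsseylc" (len 13), cursors c1@2 c3@2 c2@9, authorship 113.....22...

Answer: 2 9 2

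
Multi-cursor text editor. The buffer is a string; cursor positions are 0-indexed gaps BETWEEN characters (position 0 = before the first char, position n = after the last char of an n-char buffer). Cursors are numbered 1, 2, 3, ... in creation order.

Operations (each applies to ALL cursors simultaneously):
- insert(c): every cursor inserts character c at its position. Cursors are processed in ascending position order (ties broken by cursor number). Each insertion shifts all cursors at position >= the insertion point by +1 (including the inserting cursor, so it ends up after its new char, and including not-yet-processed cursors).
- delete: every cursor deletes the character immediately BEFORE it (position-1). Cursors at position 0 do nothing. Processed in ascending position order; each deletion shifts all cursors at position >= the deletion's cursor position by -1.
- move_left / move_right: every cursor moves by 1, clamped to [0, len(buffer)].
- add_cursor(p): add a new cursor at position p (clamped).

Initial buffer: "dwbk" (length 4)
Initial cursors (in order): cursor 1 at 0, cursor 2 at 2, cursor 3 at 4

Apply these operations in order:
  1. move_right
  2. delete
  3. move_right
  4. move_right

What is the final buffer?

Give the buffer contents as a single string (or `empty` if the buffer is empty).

Answer: w

Derivation:
After op 1 (move_right): buffer="dwbk" (len 4), cursors c1@1 c2@3 c3@4, authorship ....
After op 2 (delete): buffer="w" (len 1), cursors c1@0 c2@1 c3@1, authorship .
After op 3 (move_right): buffer="w" (len 1), cursors c1@1 c2@1 c3@1, authorship .
After op 4 (move_right): buffer="w" (len 1), cursors c1@1 c2@1 c3@1, authorship .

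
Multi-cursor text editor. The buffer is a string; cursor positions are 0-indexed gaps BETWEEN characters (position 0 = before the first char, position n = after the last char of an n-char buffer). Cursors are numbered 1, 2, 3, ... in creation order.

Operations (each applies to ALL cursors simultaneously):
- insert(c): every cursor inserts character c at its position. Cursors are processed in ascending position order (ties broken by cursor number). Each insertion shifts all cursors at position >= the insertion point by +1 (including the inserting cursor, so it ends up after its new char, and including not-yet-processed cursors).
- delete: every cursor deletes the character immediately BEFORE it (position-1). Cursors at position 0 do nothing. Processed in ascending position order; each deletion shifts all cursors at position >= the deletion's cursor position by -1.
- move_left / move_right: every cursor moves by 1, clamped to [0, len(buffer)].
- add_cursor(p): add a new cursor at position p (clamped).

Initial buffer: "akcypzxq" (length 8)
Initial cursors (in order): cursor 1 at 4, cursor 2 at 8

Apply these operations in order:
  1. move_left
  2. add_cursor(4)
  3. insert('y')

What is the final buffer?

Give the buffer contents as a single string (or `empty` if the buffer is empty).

Answer: akcyyypzxyq

Derivation:
After op 1 (move_left): buffer="akcypzxq" (len 8), cursors c1@3 c2@7, authorship ........
After op 2 (add_cursor(4)): buffer="akcypzxq" (len 8), cursors c1@3 c3@4 c2@7, authorship ........
After op 3 (insert('y')): buffer="akcyyypzxyq" (len 11), cursors c1@4 c3@6 c2@10, authorship ...1.3...2.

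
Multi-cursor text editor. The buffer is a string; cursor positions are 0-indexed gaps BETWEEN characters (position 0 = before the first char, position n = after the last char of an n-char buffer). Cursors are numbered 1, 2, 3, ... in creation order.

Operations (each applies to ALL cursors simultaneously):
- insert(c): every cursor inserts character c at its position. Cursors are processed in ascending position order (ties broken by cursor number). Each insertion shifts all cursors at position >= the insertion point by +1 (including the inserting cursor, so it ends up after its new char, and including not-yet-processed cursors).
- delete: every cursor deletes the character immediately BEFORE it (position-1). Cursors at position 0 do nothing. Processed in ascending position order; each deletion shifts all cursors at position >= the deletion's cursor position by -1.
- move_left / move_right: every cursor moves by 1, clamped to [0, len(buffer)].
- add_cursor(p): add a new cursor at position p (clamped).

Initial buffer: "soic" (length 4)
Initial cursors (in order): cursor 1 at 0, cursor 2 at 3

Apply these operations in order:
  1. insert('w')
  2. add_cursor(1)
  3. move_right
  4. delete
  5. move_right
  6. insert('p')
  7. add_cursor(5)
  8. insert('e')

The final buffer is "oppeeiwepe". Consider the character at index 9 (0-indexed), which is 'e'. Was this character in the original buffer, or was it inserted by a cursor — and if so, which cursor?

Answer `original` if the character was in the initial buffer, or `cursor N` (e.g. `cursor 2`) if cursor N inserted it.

Answer: cursor 2

Derivation:
After op 1 (insert('w')): buffer="wsoiwc" (len 6), cursors c1@1 c2@5, authorship 1...2.
After op 2 (add_cursor(1)): buffer="wsoiwc" (len 6), cursors c1@1 c3@1 c2@5, authorship 1...2.
After op 3 (move_right): buffer="wsoiwc" (len 6), cursors c1@2 c3@2 c2@6, authorship 1...2.
After op 4 (delete): buffer="oiw" (len 3), cursors c1@0 c3@0 c2@3, authorship ..2
After op 5 (move_right): buffer="oiw" (len 3), cursors c1@1 c3@1 c2@3, authorship ..2
After op 6 (insert('p')): buffer="oppiwp" (len 6), cursors c1@3 c3@3 c2@6, authorship .13.22
After op 7 (add_cursor(5)): buffer="oppiwp" (len 6), cursors c1@3 c3@3 c4@5 c2@6, authorship .13.22
After op 8 (insert('e')): buffer="oppeeiwepe" (len 10), cursors c1@5 c3@5 c4@8 c2@10, authorship .1313.2422
Authorship (.=original, N=cursor N): . 1 3 1 3 . 2 4 2 2
Index 9: author = 2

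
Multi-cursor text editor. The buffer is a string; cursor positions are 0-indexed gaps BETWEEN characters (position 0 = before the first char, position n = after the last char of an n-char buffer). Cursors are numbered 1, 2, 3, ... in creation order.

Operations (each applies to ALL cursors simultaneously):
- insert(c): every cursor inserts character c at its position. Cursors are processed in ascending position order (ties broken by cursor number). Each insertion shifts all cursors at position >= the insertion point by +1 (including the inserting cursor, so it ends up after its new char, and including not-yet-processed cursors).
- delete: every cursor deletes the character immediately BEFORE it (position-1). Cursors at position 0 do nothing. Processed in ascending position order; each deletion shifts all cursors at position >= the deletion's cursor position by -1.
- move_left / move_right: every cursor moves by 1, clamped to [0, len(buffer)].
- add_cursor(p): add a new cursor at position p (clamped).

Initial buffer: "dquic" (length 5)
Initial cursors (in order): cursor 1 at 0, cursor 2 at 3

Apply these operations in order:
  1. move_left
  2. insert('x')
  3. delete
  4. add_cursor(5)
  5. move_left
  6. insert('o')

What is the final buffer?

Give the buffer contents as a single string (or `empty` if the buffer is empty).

After op 1 (move_left): buffer="dquic" (len 5), cursors c1@0 c2@2, authorship .....
After op 2 (insert('x')): buffer="xdqxuic" (len 7), cursors c1@1 c2@4, authorship 1..2...
After op 3 (delete): buffer="dquic" (len 5), cursors c1@0 c2@2, authorship .....
After op 4 (add_cursor(5)): buffer="dquic" (len 5), cursors c1@0 c2@2 c3@5, authorship .....
After op 5 (move_left): buffer="dquic" (len 5), cursors c1@0 c2@1 c3@4, authorship .....
After op 6 (insert('o')): buffer="odoquioc" (len 8), cursors c1@1 c2@3 c3@7, authorship 1.2...3.

Answer: odoquioc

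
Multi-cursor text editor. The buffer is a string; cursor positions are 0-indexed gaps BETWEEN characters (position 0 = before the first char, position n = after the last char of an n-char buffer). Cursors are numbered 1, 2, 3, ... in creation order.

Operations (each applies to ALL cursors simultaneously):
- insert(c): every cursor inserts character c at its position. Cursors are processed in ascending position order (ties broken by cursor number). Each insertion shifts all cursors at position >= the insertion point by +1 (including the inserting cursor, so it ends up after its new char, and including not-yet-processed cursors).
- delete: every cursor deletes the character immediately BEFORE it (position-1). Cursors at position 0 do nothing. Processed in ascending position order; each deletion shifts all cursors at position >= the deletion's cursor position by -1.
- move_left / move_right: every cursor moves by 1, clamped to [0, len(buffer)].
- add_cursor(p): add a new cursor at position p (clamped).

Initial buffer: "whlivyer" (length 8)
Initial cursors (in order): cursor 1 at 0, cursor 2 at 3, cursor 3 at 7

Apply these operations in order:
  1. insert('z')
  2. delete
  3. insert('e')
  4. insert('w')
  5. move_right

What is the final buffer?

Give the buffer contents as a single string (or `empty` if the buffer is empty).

Answer: ewwhlewivyeewr

Derivation:
After op 1 (insert('z')): buffer="zwhlzivyezr" (len 11), cursors c1@1 c2@5 c3@10, authorship 1...2....3.
After op 2 (delete): buffer="whlivyer" (len 8), cursors c1@0 c2@3 c3@7, authorship ........
After op 3 (insert('e')): buffer="ewhleivyeer" (len 11), cursors c1@1 c2@5 c3@10, authorship 1...2....3.
After op 4 (insert('w')): buffer="ewwhlewivyeewr" (len 14), cursors c1@2 c2@7 c3@13, authorship 11...22....33.
After op 5 (move_right): buffer="ewwhlewivyeewr" (len 14), cursors c1@3 c2@8 c3@14, authorship 11...22....33.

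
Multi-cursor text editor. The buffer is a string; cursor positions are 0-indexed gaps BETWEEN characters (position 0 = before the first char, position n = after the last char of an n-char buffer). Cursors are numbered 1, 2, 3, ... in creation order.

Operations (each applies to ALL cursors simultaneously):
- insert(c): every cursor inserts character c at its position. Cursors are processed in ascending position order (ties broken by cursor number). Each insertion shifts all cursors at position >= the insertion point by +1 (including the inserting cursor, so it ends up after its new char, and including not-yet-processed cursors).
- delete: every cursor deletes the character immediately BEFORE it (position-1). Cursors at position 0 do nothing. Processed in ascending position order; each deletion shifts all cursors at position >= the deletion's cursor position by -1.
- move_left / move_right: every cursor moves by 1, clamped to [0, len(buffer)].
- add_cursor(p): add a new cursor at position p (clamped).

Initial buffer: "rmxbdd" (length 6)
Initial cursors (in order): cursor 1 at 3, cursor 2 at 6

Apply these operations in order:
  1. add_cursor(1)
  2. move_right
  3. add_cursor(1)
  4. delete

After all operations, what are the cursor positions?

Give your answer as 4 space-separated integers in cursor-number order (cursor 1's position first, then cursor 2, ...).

After op 1 (add_cursor(1)): buffer="rmxbdd" (len 6), cursors c3@1 c1@3 c2@6, authorship ......
After op 2 (move_right): buffer="rmxbdd" (len 6), cursors c3@2 c1@4 c2@6, authorship ......
After op 3 (add_cursor(1)): buffer="rmxbdd" (len 6), cursors c4@1 c3@2 c1@4 c2@6, authorship ......
After op 4 (delete): buffer="xd" (len 2), cursors c3@0 c4@0 c1@1 c2@2, authorship ..

Answer: 1 2 0 0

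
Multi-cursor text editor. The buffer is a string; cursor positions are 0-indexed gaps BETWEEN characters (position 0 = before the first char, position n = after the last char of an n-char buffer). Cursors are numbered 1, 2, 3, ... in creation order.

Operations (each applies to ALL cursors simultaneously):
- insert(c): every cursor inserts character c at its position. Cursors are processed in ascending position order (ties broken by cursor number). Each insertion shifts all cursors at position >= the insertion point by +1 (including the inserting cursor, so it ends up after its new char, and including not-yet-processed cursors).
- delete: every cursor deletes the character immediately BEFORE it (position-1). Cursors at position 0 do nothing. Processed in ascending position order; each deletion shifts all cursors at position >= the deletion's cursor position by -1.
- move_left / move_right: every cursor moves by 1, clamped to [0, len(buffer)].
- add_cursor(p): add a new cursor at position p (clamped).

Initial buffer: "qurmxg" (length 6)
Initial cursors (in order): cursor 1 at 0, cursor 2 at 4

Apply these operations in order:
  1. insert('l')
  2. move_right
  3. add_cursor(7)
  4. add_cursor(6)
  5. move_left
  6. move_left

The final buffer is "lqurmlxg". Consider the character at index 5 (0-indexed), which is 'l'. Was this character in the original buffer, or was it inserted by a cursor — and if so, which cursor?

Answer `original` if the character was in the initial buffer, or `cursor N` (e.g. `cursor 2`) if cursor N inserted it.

Answer: cursor 2

Derivation:
After op 1 (insert('l')): buffer="lqurmlxg" (len 8), cursors c1@1 c2@6, authorship 1....2..
After op 2 (move_right): buffer="lqurmlxg" (len 8), cursors c1@2 c2@7, authorship 1....2..
After op 3 (add_cursor(7)): buffer="lqurmlxg" (len 8), cursors c1@2 c2@7 c3@7, authorship 1....2..
After op 4 (add_cursor(6)): buffer="lqurmlxg" (len 8), cursors c1@2 c4@6 c2@7 c3@7, authorship 1....2..
After op 5 (move_left): buffer="lqurmlxg" (len 8), cursors c1@1 c4@5 c2@6 c3@6, authorship 1....2..
After op 6 (move_left): buffer="lqurmlxg" (len 8), cursors c1@0 c4@4 c2@5 c3@5, authorship 1....2..
Authorship (.=original, N=cursor N): 1 . . . . 2 . .
Index 5: author = 2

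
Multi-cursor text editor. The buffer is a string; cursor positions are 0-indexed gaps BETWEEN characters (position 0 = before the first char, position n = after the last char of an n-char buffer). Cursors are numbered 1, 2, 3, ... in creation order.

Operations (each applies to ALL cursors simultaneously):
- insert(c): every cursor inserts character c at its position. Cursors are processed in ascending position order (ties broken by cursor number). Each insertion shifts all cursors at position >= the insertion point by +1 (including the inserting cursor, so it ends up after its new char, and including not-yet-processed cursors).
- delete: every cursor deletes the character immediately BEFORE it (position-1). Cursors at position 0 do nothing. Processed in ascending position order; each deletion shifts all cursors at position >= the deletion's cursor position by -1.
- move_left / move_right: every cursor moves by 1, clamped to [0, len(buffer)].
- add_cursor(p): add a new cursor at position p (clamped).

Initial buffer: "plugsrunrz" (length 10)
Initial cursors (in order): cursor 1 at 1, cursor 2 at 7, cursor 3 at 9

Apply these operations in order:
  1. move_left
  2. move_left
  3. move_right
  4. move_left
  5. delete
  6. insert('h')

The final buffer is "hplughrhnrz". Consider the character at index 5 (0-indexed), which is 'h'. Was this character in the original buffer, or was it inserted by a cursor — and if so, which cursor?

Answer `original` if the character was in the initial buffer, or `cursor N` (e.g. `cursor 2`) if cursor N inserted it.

After op 1 (move_left): buffer="plugsrunrz" (len 10), cursors c1@0 c2@6 c3@8, authorship ..........
After op 2 (move_left): buffer="plugsrunrz" (len 10), cursors c1@0 c2@5 c3@7, authorship ..........
After op 3 (move_right): buffer="plugsrunrz" (len 10), cursors c1@1 c2@6 c3@8, authorship ..........
After op 4 (move_left): buffer="plugsrunrz" (len 10), cursors c1@0 c2@5 c3@7, authorship ..........
After op 5 (delete): buffer="plugrnrz" (len 8), cursors c1@0 c2@4 c3@5, authorship ........
After op 6 (insert('h')): buffer="hplughrhnrz" (len 11), cursors c1@1 c2@6 c3@8, authorship 1....2.3...
Authorship (.=original, N=cursor N): 1 . . . . 2 . 3 . . .
Index 5: author = 2

Answer: cursor 2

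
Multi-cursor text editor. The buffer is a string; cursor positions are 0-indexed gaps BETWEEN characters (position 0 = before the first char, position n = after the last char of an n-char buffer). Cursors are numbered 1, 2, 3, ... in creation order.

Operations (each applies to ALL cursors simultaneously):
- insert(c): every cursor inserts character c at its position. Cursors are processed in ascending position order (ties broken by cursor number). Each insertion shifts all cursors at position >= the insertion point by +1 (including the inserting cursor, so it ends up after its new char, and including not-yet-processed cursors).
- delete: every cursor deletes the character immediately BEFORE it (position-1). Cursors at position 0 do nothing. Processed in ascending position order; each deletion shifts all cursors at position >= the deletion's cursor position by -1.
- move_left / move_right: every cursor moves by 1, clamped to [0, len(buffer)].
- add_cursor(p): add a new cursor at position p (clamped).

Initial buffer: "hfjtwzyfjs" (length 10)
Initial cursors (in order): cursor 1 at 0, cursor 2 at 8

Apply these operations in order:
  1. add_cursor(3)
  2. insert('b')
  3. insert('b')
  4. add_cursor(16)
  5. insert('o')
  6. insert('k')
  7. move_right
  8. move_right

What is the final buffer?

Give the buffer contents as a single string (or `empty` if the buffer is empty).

Answer: bbokhfjbboktwzyfbbokjsok

Derivation:
After op 1 (add_cursor(3)): buffer="hfjtwzyfjs" (len 10), cursors c1@0 c3@3 c2@8, authorship ..........
After op 2 (insert('b')): buffer="bhfjbtwzyfbjs" (len 13), cursors c1@1 c3@5 c2@11, authorship 1...3.....2..
After op 3 (insert('b')): buffer="bbhfjbbtwzyfbbjs" (len 16), cursors c1@2 c3@7 c2@14, authorship 11...33.....22..
After op 4 (add_cursor(16)): buffer="bbhfjbbtwzyfbbjs" (len 16), cursors c1@2 c3@7 c2@14 c4@16, authorship 11...33.....22..
After op 5 (insert('o')): buffer="bbohfjbbotwzyfbbojso" (len 20), cursors c1@3 c3@9 c2@17 c4@20, authorship 111...333.....222..4
After op 6 (insert('k')): buffer="bbokhfjbboktwzyfbbokjsok" (len 24), cursors c1@4 c3@11 c2@20 c4@24, authorship 1111...3333.....2222..44
After op 7 (move_right): buffer="bbokhfjbboktwzyfbbokjsok" (len 24), cursors c1@5 c3@12 c2@21 c4@24, authorship 1111...3333.....2222..44
After op 8 (move_right): buffer="bbokhfjbboktwzyfbbokjsok" (len 24), cursors c1@6 c3@13 c2@22 c4@24, authorship 1111...3333.....2222..44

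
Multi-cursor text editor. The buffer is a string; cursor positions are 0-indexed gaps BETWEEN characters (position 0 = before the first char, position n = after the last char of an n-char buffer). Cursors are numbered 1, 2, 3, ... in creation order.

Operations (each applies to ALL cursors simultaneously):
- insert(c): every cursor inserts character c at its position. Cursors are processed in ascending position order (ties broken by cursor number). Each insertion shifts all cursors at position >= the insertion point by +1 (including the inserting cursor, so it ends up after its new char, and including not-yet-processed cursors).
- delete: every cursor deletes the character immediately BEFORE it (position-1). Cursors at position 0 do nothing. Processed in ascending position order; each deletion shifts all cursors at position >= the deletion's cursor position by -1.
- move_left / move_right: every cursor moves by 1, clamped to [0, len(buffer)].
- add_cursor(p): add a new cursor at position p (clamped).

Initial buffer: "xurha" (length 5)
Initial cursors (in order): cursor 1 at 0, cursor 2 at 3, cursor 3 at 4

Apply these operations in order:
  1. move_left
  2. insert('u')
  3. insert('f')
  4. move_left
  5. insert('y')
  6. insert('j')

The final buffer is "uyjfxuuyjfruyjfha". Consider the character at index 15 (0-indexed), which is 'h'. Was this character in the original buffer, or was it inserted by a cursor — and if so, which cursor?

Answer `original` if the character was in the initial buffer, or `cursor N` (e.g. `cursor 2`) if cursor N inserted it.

Answer: original

Derivation:
After op 1 (move_left): buffer="xurha" (len 5), cursors c1@0 c2@2 c3@3, authorship .....
After op 2 (insert('u')): buffer="uxuuruha" (len 8), cursors c1@1 c2@4 c3@6, authorship 1..2.3..
After op 3 (insert('f')): buffer="ufxuufrufha" (len 11), cursors c1@2 c2@6 c3@9, authorship 11..22.33..
After op 4 (move_left): buffer="ufxuufrufha" (len 11), cursors c1@1 c2@5 c3@8, authorship 11..22.33..
After op 5 (insert('y')): buffer="uyfxuuyfruyfha" (len 14), cursors c1@2 c2@7 c3@11, authorship 111..222.333..
After op 6 (insert('j')): buffer="uyjfxuuyjfruyjfha" (len 17), cursors c1@3 c2@9 c3@14, authorship 1111..2222.3333..
Authorship (.=original, N=cursor N): 1 1 1 1 . . 2 2 2 2 . 3 3 3 3 . .
Index 15: author = original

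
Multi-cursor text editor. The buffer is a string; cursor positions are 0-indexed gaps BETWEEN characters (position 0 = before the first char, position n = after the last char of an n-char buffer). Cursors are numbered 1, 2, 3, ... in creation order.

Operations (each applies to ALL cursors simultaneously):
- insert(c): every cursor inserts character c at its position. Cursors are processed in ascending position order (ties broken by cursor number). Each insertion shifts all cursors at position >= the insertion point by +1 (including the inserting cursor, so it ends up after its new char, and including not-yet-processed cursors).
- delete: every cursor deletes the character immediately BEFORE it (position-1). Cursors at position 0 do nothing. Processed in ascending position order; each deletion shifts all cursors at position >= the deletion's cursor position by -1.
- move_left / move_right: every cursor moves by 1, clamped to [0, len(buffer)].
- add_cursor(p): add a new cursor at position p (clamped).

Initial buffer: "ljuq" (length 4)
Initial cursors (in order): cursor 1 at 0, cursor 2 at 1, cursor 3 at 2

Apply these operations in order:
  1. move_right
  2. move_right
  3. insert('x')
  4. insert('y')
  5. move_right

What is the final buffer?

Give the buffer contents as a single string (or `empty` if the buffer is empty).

After op 1 (move_right): buffer="ljuq" (len 4), cursors c1@1 c2@2 c3@3, authorship ....
After op 2 (move_right): buffer="ljuq" (len 4), cursors c1@2 c2@3 c3@4, authorship ....
After op 3 (insert('x')): buffer="ljxuxqx" (len 7), cursors c1@3 c2@5 c3@7, authorship ..1.2.3
After op 4 (insert('y')): buffer="ljxyuxyqxy" (len 10), cursors c1@4 c2@7 c3@10, authorship ..11.22.33
After op 5 (move_right): buffer="ljxyuxyqxy" (len 10), cursors c1@5 c2@8 c3@10, authorship ..11.22.33

Answer: ljxyuxyqxy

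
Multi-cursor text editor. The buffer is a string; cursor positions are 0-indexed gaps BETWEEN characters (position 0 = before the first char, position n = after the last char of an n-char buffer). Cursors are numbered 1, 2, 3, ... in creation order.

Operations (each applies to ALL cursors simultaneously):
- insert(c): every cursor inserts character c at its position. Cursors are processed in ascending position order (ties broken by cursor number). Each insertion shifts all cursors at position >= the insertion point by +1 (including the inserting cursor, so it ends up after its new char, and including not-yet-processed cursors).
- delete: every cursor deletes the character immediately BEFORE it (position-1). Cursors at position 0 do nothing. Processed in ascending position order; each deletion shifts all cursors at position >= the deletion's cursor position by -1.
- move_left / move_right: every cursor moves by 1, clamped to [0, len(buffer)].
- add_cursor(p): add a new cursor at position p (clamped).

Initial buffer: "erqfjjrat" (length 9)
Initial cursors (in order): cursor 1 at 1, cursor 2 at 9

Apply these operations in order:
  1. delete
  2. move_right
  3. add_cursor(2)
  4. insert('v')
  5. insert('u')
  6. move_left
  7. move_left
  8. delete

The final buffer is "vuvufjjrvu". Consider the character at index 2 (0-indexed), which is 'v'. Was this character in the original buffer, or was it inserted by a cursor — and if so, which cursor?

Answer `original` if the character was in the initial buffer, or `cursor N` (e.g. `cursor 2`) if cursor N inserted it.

Answer: cursor 3

Derivation:
After op 1 (delete): buffer="rqfjjra" (len 7), cursors c1@0 c2@7, authorship .......
After op 2 (move_right): buffer="rqfjjra" (len 7), cursors c1@1 c2@7, authorship .......
After op 3 (add_cursor(2)): buffer="rqfjjra" (len 7), cursors c1@1 c3@2 c2@7, authorship .......
After op 4 (insert('v')): buffer="rvqvfjjrav" (len 10), cursors c1@2 c3@4 c2@10, authorship .1.3.....2
After op 5 (insert('u')): buffer="rvuqvufjjravu" (len 13), cursors c1@3 c3@6 c2@13, authorship .11.33.....22
After op 6 (move_left): buffer="rvuqvufjjravu" (len 13), cursors c1@2 c3@5 c2@12, authorship .11.33.....22
After op 7 (move_left): buffer="rvuqvufjjravu" (len 13), cursors c1@1 c3@4 c2@11, authorship .11.33.....22
After op 8 (delete): buffer="vuvufjjrvu" (len 10), cursors c1@0 c3@2 c2@8, authorship 1133....22
Authorship (.=original, N=cursor N): 1 1 3 3 . . . . 2 2
Index 2: author = 3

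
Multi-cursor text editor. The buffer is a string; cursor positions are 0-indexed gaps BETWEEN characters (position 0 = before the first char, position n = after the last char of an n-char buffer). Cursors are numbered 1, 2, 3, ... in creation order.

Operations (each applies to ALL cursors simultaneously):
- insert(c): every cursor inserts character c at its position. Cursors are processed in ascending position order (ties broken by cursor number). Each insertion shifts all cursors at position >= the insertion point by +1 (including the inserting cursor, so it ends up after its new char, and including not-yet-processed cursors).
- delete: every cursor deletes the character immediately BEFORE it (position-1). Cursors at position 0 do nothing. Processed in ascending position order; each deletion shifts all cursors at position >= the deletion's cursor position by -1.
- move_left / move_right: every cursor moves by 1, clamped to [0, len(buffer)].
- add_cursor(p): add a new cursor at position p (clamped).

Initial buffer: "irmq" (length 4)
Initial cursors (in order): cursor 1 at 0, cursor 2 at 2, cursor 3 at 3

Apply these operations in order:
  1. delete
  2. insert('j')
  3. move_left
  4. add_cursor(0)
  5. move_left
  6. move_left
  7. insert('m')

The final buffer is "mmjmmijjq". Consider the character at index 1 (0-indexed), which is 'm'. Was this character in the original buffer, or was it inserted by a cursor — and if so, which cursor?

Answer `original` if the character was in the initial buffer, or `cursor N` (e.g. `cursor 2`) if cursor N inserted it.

After op 1 (delete): buffer="iq" (len 2), cursors c1@0 c2@1 c3@1, authorship ..
After op 2 (insert('j')): buffer="jijjq" (len 5), cursors c1@1 c2@4 c3@4, authorship 1.23.
After op 3 (move_left): buffer="jijjq" (len 5), cursors c1@0 c2@3 c3@3, authorship 1.23.
After op 4 (add_cursor(0)): buffer="jijjq" (len 5), cursors c1@0 c4@0 c2@3 c3@3, authorship 1.23.
After op 5 (move_left): buffer="jijjq" (len 5), cursors c1@0 c4@0 c2@2 c3@2, authorship 1.23.
After op 6 (move_left): buffer="jijjq" (len 5), cursors c1@0 c4@0 c2@1 c3@1, authorship 1.23.
After op 7 (insert('m')): buffer="mmjmmijjq" (len 9), cursors c1@2 c4@2 c2@5 c3@5, authorship 14123.23.
Authorship (.=original, N=cursor N): 1 4 1 2 3 . 2 3 .
Index 1: author = 4

Answer: cursor 4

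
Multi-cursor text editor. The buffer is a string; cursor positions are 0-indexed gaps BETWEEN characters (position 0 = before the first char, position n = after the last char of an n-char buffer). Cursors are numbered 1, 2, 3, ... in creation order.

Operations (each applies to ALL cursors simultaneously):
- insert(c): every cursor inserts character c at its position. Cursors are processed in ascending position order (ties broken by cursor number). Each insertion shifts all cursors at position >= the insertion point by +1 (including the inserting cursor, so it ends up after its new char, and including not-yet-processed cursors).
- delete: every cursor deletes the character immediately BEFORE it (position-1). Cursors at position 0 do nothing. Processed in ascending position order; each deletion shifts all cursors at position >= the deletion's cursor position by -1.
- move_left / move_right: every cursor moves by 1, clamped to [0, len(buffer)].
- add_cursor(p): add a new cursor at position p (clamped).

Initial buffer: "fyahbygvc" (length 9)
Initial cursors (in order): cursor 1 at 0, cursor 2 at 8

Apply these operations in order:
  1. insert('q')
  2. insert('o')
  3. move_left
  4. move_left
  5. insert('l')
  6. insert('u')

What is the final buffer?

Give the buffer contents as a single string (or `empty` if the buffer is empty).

Answer: luqofyahbygvluqoc

Derivation:
After op 1 (insert('q')): buffer="qfyahbygvqc" (len 11), cursors c1@1 c2@10, authorship 1........2.
After op 2 (insert('o')): buffer="qofyahbygvqoc" (len 13), cursors c1@2 c2@12, authorship 11........22.
After op 3 (move_left): buffer="qofyahbygvqoc" (len 13), cursors c1@1 c2@11, authorship 11........22.
After op 4 (move_left): buffer="qofyahbygvqoc" (len 13), cursors c1@0 c2@10, authorship 11........22.
After op 5 (insert('l')): buffer="lqofyahbygvlqoc" (len 15), cursors c1@1 c2@12, authorship 111........222.
After op 6 (insert('u')): buffer="luqofyahbygvluqoc" (len 17), cursors c1@2 c2@14, authorship 1111........2222.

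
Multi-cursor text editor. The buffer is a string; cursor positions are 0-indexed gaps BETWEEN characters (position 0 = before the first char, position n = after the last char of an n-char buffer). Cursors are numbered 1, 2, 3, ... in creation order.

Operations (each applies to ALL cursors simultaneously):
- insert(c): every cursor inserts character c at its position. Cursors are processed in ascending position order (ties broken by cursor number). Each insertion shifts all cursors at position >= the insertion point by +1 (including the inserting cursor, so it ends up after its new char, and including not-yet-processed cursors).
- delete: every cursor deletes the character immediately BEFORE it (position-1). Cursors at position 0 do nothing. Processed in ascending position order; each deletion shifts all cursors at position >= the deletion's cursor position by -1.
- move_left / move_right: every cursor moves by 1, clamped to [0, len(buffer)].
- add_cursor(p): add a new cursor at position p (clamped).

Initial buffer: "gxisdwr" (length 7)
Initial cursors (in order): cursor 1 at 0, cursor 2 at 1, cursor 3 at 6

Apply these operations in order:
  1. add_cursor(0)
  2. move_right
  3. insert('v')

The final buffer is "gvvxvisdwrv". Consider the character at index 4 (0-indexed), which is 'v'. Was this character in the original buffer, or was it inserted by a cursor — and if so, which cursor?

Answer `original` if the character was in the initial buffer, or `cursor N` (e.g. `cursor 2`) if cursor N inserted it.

After op 1 (add_cursor(0)): buffer="gxisdwr" (len 7), cursors c1@0 c4@0 c2@1 c3@6, authorship .......
After op 2 (move_right): buffer="gxisdwr" (len 7), cursors c1@1 c4@1 c2@2 c3@7, authorship .......
After op 3 (insert('v')): buffer="gvvxvisdwrv" (len 11), cursors c1@3 c4@3 c2@5 c3@11, authorship .14.2.....3
Authorship (.=original, N=cursor N): . 1 4 . 2 . . . . . 3
Index 4: author = 2

Answer: cursor 2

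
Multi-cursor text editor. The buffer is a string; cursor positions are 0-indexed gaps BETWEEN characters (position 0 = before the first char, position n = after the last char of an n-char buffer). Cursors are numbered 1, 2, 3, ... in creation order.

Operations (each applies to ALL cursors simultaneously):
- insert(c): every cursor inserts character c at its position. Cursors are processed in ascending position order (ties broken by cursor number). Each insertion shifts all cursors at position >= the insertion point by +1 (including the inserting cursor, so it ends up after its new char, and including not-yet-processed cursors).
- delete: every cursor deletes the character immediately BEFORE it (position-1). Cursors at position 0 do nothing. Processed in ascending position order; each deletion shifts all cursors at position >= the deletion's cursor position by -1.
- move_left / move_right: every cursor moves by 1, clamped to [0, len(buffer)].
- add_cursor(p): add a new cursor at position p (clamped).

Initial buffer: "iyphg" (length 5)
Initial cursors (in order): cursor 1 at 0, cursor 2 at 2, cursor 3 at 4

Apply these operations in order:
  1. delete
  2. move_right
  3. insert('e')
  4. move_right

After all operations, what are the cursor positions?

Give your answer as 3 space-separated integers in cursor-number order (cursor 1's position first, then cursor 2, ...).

After op 1 (delete): buffer="ipg" (len 3), cursors c1@0 c2@1 c3@2, authorship ...
After op 2 (move_right): buffer="ipg" (len 3), cursors c1@1 c2@2 c3@3, authorship ...
After op 3 (insert('e')): buffer="iepege" (len 6), cursors c1@2 c2@4 c3@6, authorship .1.2.3
After op 4 (move_right): buffer="iepege" (len 6), cursors c1@3 c2@5 c3@6, authorship .1.2.3

Answer: 3 5 6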